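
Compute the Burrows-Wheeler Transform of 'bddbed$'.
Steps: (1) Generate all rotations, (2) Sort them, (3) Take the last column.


Rotations (sorted):
  0: $bddbed -> last char: d
  1: bddbed$ -> last char: $
  2: bed$bdd -> last char: d
  3: d$bddbe -> last char: e
  4: dbed$bd -> last char: d
  5: ddbed$b -> last char: b
  6: ed$bddb -> last char: b


BWT = d$dedbb


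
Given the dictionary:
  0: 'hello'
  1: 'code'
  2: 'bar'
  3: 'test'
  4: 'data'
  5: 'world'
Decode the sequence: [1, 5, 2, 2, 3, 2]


Look up each index in the dictionary:
  1 -> 'code'
  5 -> 'world'
  2 -> 'bar'
  2 -> 'bar'
  3 -> 'test'
  2 -> 'bar'

Decoded: "code world bar bar test bar"


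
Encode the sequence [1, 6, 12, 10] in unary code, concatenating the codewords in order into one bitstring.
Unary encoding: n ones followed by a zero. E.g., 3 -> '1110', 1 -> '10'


Encode each number as n ones followed by a terminating 0:
  1 -> 10 (2 bits)
  6 -> 1111110 (7 bits)
  12 -> 1111111111110 (13 bits)
  10 -> 11111111110 (11 bits)
Total length = 2 + 7 + 13 + 11 = 33 bits.

Unary([1, 6, 12, 10]) = 101111110111111111111011111111110 (33 bits)


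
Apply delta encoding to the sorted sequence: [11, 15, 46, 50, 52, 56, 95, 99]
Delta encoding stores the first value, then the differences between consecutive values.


First value: 11
Deltas:
  15 - 11 = 4
  46 - 15 = 31
  50 - 46 = 4
  52 - 50 = 2
  56 - 52 = 4
  95 - 56 = 39
  99 - 95 = 4


Delta encoded: [11, 4, 31, 4, 2, 4, 39, 4]


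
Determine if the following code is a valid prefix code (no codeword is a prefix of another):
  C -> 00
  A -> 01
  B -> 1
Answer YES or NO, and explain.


Checking each pair (does one codeword prefix another?):
  C='00' vs A='01': no prefix
  C='00' vs B='1': no prefix
  A='01' vs C='00': no prefix
  A='01' vs B='1': no prefix
  B='1' vs C='00': no prefix
  B='1' vs A='01': no prefix
No violation found over all pairs.

YES -- this is a valid prefix code. No codeword is a prefix of any other codeword.


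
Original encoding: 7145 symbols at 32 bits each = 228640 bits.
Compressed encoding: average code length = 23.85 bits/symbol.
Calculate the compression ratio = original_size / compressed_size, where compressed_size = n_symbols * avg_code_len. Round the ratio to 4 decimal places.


original_size = n_symbols * orig_bits = 7145 * 32 = 228640 bits
compressed_size = n_symbols * avg_code_len = 7145 * 23.85 = 170408.25 bits
ratio = original_size / compressed_size = 228640 / 170408.25 = 1.3417

Compression ratio = 1.3417


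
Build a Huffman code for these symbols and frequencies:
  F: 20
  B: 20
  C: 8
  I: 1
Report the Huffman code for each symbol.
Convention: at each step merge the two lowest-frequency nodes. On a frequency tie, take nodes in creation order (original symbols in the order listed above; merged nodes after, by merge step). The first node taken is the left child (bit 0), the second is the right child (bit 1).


Huffman tree construction:
Step 1: Merge I(1) + C(8) = 9
Step 2: Merge (I+C)(9) + F(20) = 29
Step 3: Merge B(20) + ((I+C)+F)(29) = 49
Read each symbol's code off the tree from the root (left child = 0, right child = 1).

Codes:
  F: 11 (length 2)
  B: 0 (length 1)
  C: 101 (length 3)
  I: 100 (length 3)
Average code length: 87/49 = 1.7755 bits/symbol


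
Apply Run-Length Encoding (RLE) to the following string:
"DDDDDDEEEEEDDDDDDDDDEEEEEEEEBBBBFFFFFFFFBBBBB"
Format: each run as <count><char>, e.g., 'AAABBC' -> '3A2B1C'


Scanning runs left to right:
  i=0: run of 'D' x 6 -> '6D'
  i=6: run of 'E' x 5 -> '5E'
  i=11: run of 'D' x 9 -> '9D'
  i=20: run of 'E' x 8 -> '8E'
  i=28: run of 'B' x 4 -> '4B'
  i=32: run of 'F' x 8 -> '8F'
  i=40: run of 'B' x 5 -> '5B'

RLE = 6D5E9D8E4B8F5B


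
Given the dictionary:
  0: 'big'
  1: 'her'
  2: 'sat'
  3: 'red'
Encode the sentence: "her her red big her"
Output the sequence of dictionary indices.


Look up each word in the dictionary:
  'her' -> 1
  'her' -> 1
  'red' -> 3
  'big' -> 0
  'her' -> 1

Encoded: [1, 1, 3, 0, 1]


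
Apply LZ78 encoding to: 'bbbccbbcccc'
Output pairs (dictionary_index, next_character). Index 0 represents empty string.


LZ78 encoding steps:
Dictionary: {0: ''}
Step 1: w='' (idx 0), next='b' -> output (0, 'b'), add 'b' as idx 1
Step 2: w='b' (idx 1), next='b' -> output (1, 'b'), add 'bb' as idx 2
Step 3: w='' (idx 0), next='c' -> output (0, 'c'), add 'c' as idx 3
Step 4: w='c' (idx 3), next='b' -> output (3, 'b'), add 'cb' as idx 4
Step 5: w='b' (idx 1), next='c' -> output (1, 'c'), add 'bc' as idx 5
Step 6: w='c' (idx 3), next='c' -> output (3, 'c'), add 'cc' as idx 6
Step 7: w='c' (idx 3), end of input -> output (3, '')


Encoded: [(0, 'b'), (1, 'b'), (0, 'c'), (3, 'b'), (1, 'c'), (3, 'c'), (3, '')]


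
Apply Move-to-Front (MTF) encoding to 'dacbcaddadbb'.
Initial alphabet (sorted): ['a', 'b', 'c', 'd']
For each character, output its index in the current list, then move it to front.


MTF encoding:
'd': index 3 in ['a', 'b', 'c', 'd'] -> ['d', 'a', 'b', 'c']
'a': index 1 in ['d', 'a', 'b', 'c'] -> ['a', 'd', 'b', 'c']
'c': index 3 in ['a', 'd', 'b', 'c'] -> ['c', 'a', 'd', 'b']
'b': index 3 in ['c', 'a', 'd', 'b'] -> ['b', 'c', 'a', 'd']
'c': index 1 in ['b', 'c', 'a', 'd'] -> ['c', 'b', 'a', 'd']
'a': index 2 in ['c', 'b', 'a', 'd'] -> ['a', 'c', 'b', 'd']
'd': index 3 in ['a', 'c', 'b', 'd'] -> ['d', 'a', 'c', 'b']
'd': index 0 in ['d', 'a', 'c', 'b'] -> ['d', 'a', 'c', 'b']
'a': index 1 in ['d', 'a', 'c', 'b'] -> ['a', 'd', 'c', 'b']
'd': index 1 in ['a', 'd', 'c', 'b'] -> ['d', 'a', 'c', 'b']
'b': index 3 in ['d', 'a', 'c', 'b'] -> ['b', 'd', 'a', 'c']
'b': index 0 in ['b', 'd', 'a', 'c'] -> ['b', 'd', 'a', 'c']


Output: [3, 1, 3, 3, 1, 2, 3, 0, 1, 1, 3, 0]


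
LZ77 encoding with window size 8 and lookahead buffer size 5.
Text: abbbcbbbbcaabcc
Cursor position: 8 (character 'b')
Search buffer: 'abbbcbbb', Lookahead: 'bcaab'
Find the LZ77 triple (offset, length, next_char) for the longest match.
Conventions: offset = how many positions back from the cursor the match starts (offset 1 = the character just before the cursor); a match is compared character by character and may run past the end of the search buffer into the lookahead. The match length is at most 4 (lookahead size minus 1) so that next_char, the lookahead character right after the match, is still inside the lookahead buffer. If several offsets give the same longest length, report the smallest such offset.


Try each offset into the search buffer:
  offset=1 (pos 7, char 'b'): match length 1
  offset=2 (pos 6, char 'b'): match length 1
  offset=3 (pos 5, char 'b'): match length 1
  offset=4 (pos 4, char 'c'): match length 0
  offset=5 (pos 3, char 'b'): match length 2
  offset=6 (pos 2, char 'b'): match length 1
  offset=7 (pos 1, char 'b'): match length 1
  offset=8 (pos 0, char 'a'): match length 0
Longest match has length 2 at offset 5.
next_char = character at position 8 + 2 = 10 -> 'a'

Best match: offset=5, length=2 (matching 'bc' starting at position 3)
LZ77 triple: (5, 2, 'a')


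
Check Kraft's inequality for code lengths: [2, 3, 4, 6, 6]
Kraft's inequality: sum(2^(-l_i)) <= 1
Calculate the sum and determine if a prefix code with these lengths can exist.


Sum = 2^(-2) + 2^(-3) + 2^(-4) + 2^(-6) + 2^(-6)
    = 0.25 + 0.125 + 0.0625 + 0.015625 + 0.015625
    = 30/64 = 0.46875
Since 0.46875 <= 1, Kraft's inequality IS satisfied.
A prefix code with these lengths CAN exist.

Kraft sum = 0.46875. Satisfied.


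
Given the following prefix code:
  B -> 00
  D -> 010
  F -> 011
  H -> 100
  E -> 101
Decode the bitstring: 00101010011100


Decoding step by step:
Bits 00 -> B
Bits 101 -> E
Bits 010 -> D
Bits 011 -> F
Bits 100 -> H


Decoded message: BEDFH


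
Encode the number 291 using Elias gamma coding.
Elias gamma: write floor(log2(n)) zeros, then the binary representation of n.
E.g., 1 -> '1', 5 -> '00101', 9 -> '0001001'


num_bits = floor(log2(291)) + 1 = 9
leading_zeros = num_bits - 1 = 8
binary(291) = 100100011

Elias gamma(291) = '00000000' + '100100011' = 00000000100100011 (17 bits)


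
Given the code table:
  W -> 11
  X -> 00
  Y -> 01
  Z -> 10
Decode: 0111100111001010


Decoding:
01 -> Y
11 -> W
10 -> Z
01 -> Y
11 -> W
00 -> X
10 -> Z
10 -> Z


Result: YWZYWXZZ


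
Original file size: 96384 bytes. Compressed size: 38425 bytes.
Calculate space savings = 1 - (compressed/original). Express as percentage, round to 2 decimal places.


ratio = compressed/original = 38425/96384 = 0.398666
savings = 1 - ratio = 1 - 0.398666 = 0.601334
as a percentage: 0.601334 * 100 = 60.13%

Space savings = 1 - 38425/96384 = 60.13%


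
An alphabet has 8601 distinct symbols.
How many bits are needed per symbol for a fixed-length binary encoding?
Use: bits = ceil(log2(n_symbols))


log2(8601) = 13.0703
Bracket: 2^13 = 8192 < 8601 <= 2^14 = 16384
So ceil(log2(8601)) = 14

bits = ceil(log2(8601)) = ceil(13.0703) = 14 bits


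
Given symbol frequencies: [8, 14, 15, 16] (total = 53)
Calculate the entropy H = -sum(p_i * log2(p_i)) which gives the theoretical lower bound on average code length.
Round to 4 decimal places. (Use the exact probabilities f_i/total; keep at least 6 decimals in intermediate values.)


Per-symbol terms -p_i * log2(p_i) with p_i = f_i/53:
  p = 8/53 = 0.150943: log2(p) = -2.727920, -p*log2(p) = 0.411762
  p = 14/53 = 0.264151: log2(p) = -1.920566, -p*log2(p) = 0.507319
  p = 15/53 = 0.283019: log2(p) = -1.821030, -p*log2(p) = 0.515386
  p = 16/53 = 0.301887: log2(p) = -1.727920, -p*log2(p) = 0.521636
H = 0.411762 + 0.507319 + 0.515386 + 0.521636 = 1.956103

H = 1.9561 bits/symbol


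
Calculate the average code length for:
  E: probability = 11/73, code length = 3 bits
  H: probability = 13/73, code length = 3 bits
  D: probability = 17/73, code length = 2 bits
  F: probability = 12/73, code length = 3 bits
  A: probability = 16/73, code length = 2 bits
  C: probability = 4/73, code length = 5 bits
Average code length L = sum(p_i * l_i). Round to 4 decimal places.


Weighted contributions p_i * l_i:
  E: (11/73) * 3 = 33/73
  H: (13/73) * 3 = 39/73
  D: (17/73) * 2 = 34/73
  F: (12/73) * 3 = 36/73
  A: (16/73) * 2 = 32/73
  C: (4/73) * 5 = 20/73
Sum = (33 + 39 + 34 + 36 + 32 + 20)/73 = 194/73

L = 194/73 = 2.6575 bits/symbol


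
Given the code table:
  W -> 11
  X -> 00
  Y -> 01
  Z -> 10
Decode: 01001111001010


Decoding:
01 -> Y
00 -> X
11 -> W
11 -> W
00 -> X
10 -> Z
10 -> Z


Result: YXWWXZZ


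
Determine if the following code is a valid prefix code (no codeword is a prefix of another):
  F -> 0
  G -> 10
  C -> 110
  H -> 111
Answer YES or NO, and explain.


Checking each pair (does one codeword prefix another?):
  F='0' vs G='10': no prefix
  F='0' vs C='110': no prefix
  F='0' vs H='111': no prefix
  G='10' vs F='0': no prefix
  G='10' vs C='110': no prefix
  G='10' vs H='111': no prefix
  C='110' vs F='0': no prefix
  C='110' vs G='10': no prefix
  C='110' vs H='111': no prefix
  H='111' vs F='0': no prefix
  H='111' vs G='10': no prefix
  H='111' vs C='110': no prefix
No violation found over all pairs.

YES -- this is a valid prefix code. No codeword is a prefix of any other codeword.


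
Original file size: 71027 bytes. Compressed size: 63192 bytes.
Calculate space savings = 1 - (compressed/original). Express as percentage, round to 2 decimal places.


ratio = compressed/original = 63192/71027 = 0.88969
savings = 1 - ratio = 1 - 0.88969 = 0.11031
as a percentage: 0.11031 * 100 = 11.03%

Space savings = 1 - 63192/71027 = 11.03%


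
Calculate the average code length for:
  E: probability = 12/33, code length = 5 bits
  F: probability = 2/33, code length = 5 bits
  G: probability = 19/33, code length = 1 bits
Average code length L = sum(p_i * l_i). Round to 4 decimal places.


Weighted contributions p_i * l_i:
  E: (12/33) * 5 = 60/33
  F: (2/33) * 5 = 10/33
  G: (19/33) * 1 = 19/33
Sum = (60 + 10 + 19)/33 = 89/33

L = 89/33 = 2.6970 bits/symbol


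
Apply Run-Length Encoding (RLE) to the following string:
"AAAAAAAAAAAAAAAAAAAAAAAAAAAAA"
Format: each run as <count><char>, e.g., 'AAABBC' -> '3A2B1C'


Scanning runs left to right:
  i=0: run of 'A' x 29 -> '29A'

RLE = 29A


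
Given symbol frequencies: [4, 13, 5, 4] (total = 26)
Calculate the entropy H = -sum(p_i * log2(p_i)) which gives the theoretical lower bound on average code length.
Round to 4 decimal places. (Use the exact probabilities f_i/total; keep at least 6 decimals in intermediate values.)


Per-symbol terms -p_i * log2(p_i) with p_i = f_i/26:
  p = 4/26 = 0.153846: log2(p) = -2.700440, -p*log2(p) = 0.415452
  p = 13/26 = 0.500000: log2(p) = -1.000000, -p*log2(p) = 0.500000
  p = 5/26 = 0.192308: log2(p) = -2.378512, -p*log2(p) = 0.457406
  p = 4/26 = 0.153846: log2(p) = -2.700440, -p*log2(p) = 0.415452
H = 0.415452 + 0.500000 + 0.457406 + 0.415452 = 1.788310

H = 1.7883 bits/symbol


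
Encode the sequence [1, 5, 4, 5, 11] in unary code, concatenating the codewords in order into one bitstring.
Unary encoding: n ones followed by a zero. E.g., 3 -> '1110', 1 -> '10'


Encode each number as n ones followed by a terminating 0:
  1 -> 10 (2 bits)
  5 -> 111110 (6 bits)
  4 -> 11110 (5 bits)
  5 -> 111110 (6 bits)
  11 -> 111111111110 (12 bits)
Total length = 2 + 6 + 5 + 6 + 12 = 31 bits.

Unary([1, 5, 4, 5, 11]) = 1011111011110111110111111111110 (31 bits)


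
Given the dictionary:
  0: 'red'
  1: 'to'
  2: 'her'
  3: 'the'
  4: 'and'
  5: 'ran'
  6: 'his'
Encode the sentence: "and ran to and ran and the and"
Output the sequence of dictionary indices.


Look up each word in the dictionary:
  'and' -> 4
  'ran' -> 5
  'to' -> 1
  'and' -> 4
  'ran' -> 5
  'and' -> 4
  'the' -> 3
  'and' -> 4

Encoded: [4, 5, 1, 4, 5, 4, 3, 4]


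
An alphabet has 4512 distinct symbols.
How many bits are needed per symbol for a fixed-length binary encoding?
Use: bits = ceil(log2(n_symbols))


log2(4512) = 12.1396
Bracket: 2^12 = 4096 < 4512 <= 2^13 = 8192
So ceil(log2(4512)) = 13

bits = ceil(log2(4512)) = ceil(12.1396) = 13 bits


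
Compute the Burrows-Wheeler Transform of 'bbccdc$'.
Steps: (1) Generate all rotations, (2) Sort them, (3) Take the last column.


Rotations (sorted):
  0: $bbccdc -> last char: c
  1: bbccdc$ -> last char: $
  2: bccdc$b -> last char: b
  3: c$bbccd -> last char: d
  4: ccdc$bb -> last char: b
  5: cdc$bbc -> last char: c
  6: dc$bbcc -> last char: c


BWT = c$bdbcc


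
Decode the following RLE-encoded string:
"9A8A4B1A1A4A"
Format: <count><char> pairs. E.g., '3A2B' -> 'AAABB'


Expanding each <count><char> pair:
  9A -> 'AAAAAAAAA'
  8A -> 'AAAAAAAA'
  4B -> 'BBBB'
  1A -> 'A'
  1A -> 'A'
  4A -> 'AAAA'

Decoded = AAAAAAAAAAAAAAAAABBBBAAAAAA


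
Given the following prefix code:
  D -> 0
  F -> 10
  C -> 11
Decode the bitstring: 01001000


Decoding step by step:
Bits 0 -> D
Bits 10 -> F
Bits 0 -> D
Bits 10 -> F
Bits 0 -> D
Bits 0 -> D


Decoded message: DFDFDD


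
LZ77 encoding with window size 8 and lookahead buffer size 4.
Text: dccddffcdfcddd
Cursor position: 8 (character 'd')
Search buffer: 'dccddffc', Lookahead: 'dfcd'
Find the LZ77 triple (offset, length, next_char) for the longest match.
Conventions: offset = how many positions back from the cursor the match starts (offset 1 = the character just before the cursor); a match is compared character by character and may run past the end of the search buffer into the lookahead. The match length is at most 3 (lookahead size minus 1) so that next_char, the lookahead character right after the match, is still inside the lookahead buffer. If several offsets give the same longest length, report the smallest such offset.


Try each offset into the search buffer:
  offset=1 (pos 7, char 'c'): match length 0
  offset=2 (pos 6, char 'f'): match length 0
  offset=3 (pos 5, char 'f'): match length 0
  offset=4 (pos 4, char 'd'): match length 2
  offset=5 (pos 3, char 'd'): match length 1
  offset=6 (pos 2, char 'c'): match length 0
  offset=7 (pos 1, char 'c'): match length 0
  offset=8 (pos 0, char 'd'): match length 1
Longest match has length 2 at offset 4.
next_char = character at position 8 + 2 = 10 -> 'c'

Best match: offset=4, length=2 (matching 'df' starting at position 4)
LZ77 triple: (4, 2, 'c')


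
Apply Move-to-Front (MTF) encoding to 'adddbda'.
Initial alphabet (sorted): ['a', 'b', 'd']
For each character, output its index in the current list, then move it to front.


MTF encoding:
'a': index 0 in ['a', 'b', 'd'] -> ['a', 'b', 'd']
'd': index 2 in ['a', 'b', 'd'] -> ['d', 'a', 'b']
'd': index 0 in ['d', 'a', 'b'] -> ['d', 'a', 'b']
'd': index 0 in ['d', 'a', 'b'] -> ['d', 'a', 'b']
'b': index 2 in ['d', 'a', 'b'] -> ['b', 'd', 'a']
'd': index 1 in ['b', 'd', 'a'] -> ['d', 'b', 'a']
'a': index 2 in ['d', 'b', 'a'] -> ['a', 'd', 'b']


Output: [0, 2, 0, 0, 2, 1, 2]


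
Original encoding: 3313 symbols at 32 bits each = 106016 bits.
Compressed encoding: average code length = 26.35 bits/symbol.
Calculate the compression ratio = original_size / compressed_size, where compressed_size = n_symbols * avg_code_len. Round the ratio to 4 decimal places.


original_size = n_symbols * orig_bits = 3313 * 32 = 106016 bits
compressed_size = n_symbols * avg_code_len = 3313 * 26.35 = 87297.55 bits
ratio = original_size / compressed_size = 106016 / 87297.55 = 1.2144

Compression ratio = 1.2144


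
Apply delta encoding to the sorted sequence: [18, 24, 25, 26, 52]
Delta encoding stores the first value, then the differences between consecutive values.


First value: 18
Deltas:
  24 - 18 = 6
  25 - 24 = 1
  26 - 25 = 1
  52 - 26 = 26


Delta encoded: [18, 6, 1, 1, 26]


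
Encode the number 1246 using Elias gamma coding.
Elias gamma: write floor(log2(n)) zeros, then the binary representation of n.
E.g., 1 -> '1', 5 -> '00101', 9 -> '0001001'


num_bits = floor(log2(1246)) + 1 = 11
leading_zeros = num_bits - 1 = 10
binary(1246) = 10011011110

Elias gamma(1246) = '0000000000' + '10011011110' = 000000000010011011110 (21 bits)


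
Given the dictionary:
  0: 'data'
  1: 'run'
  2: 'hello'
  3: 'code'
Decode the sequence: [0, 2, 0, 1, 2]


Look up each index in the dictionary:
  0 -> 'data'
  2 -> 'hello'
  0 -> 'data'
  1 -> 'run'
  2 -> 'hello'

Decoded: "data hello data run hello"


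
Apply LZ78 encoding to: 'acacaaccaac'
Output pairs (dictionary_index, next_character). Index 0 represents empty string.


LZ78 encoding steps:
Dictionary: {0: ''}
Step 1: w='' (idx 0), next='a' -> output (0, 'a'), add 'a' as idx 1
Step 2: w='' (idx 0), next='c' -> output (0, 'c'), add 'c' as idx 2
Step 3: w='a' (idx 1), next='c' -> output (1, 'c'), add 'ac' as idx 3
Step 4: w='a' (idx 1), next='a' -> output (1, 'a'), add 'aa' as idx 4
Step 5: w='c' (idx 2), next='c' -> output (2, 'c'), add 'cc' as idx 5
Step 6: w='aa' (idx 4), next='c' -> output (4, 'c'), add 'aac' as idx 6


Encoded: [(0, 'a'), (0, 'c'), (1, 'c'), (1, 'a'), (2, 'c'), (4, 'c')]


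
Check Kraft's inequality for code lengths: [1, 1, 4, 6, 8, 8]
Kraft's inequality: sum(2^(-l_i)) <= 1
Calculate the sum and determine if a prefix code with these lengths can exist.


Sum = 2^(-1) + 2^(-1) + 2^(-4) + 2^(-6) + 2^(-8) + 2^(-8)
    = 0.5 + 0.5 + 0.0625 + 0.015625 + 0.00390625 + 0.00390625
    = 278/256 = 1.0859375
Since 1.0859375 > 1, Kraft's inequality is NOT satisfied.
A prefix code with these lengths CANNOT exist.

Kraft sum = 1.0859375. Not satisfied.


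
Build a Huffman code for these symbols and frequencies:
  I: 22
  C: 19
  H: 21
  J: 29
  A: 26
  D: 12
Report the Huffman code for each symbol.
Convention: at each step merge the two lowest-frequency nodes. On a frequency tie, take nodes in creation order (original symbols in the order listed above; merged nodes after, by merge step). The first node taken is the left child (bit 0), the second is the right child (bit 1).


Huffman tree construction:
Step 1: Merge D(12) + C(19) = 31
Step 2: Merge H(21) + I(22) = 43
Step 3: Merge A(26) + J(29) = 55
Step 4: Merge (D+C)(31) + (H+I)(43) = 74
Step 5: Merge (A+J)(55) + ((D+C)+(H+I))(74) = 129
Read each symbol's code off the tree from the root (left child = 0, right child = 1).

Codes:
  I: 111 (length 3)
  C: 101 (length 3)
  H: 110 (length 3)
  J: 01 (length 2)
  A: 00 (length 2)
  D: 100 (length 3)
Average code length: 332/129 = 2.5736 bits/symbol


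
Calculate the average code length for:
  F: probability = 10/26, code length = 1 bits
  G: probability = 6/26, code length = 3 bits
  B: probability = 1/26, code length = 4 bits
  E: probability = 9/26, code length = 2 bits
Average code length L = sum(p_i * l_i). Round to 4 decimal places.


Weighted contributions p_i * l_i:
  F: (10/26) * 1 = 10/26
  G: (6/26) * 3 = 18/26
  B: (1/26) * 4 = 4/26
  E: (9/26) * 2 = 18/26
Sum = (10 + 18 + 4 + 18)/26 = 50/26

L = 50/26 = 1.9231 bits/symbol


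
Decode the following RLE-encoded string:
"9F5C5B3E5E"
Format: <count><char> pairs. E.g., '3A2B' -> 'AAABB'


Expanding each <count><char> pair:
  9F -> 'FFFFFFFFF'
  5C -> 'CCCCC'
  5B -> 'BBBBB'
  3E -> 'EEE'
  5E -> 'EEEEE'

Decoded = FFFFFFFFFCCCCCBBBBBEEEEEEEE


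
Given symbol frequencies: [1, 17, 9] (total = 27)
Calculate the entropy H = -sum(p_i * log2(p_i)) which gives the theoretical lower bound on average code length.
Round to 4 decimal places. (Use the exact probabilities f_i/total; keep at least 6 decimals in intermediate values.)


Per-symbol terms -p_i * log2(p_i) with p_i = f_i/27:
  p = 1/27 = 0.037037: log2(p) = -4.754888, -p*log2(p) = 0.176107
  p = 17/27 = 0.629630: log2(p) = -0.667425, -p*log2(p) = 0.420230
  p = 9/27 = 0.333333: log2(p) = -1.584963, -p*log2(p) = 0.528321
H = 0.176107 + 0.420230 + 0.528321 = 1.124658

H = 1.1247 bits/symbol


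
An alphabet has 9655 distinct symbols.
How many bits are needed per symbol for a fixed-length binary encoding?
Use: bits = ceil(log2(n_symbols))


log2(9655) = 13.2371
Bracket: 2^13 = 8192 < 9655 <= 2^14 = 16384
So ceil(log2(9655)) = 14

bits = ceil(log2(9655)) = ceil(13.2371) = 14 bits


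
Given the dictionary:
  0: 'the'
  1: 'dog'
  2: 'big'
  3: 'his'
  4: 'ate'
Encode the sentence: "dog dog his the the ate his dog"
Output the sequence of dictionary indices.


Look up each word in the dictionary:
  'dog' -> 1
  'dog' -> 1
  'his' -> 3
  'the' -> 0
  'the' -> 0
  'ate' -> 4
  'his' -> 3
  'dog' -> 1

Encoded: [1, 1, 3, 0, 0, 4, 3, 1]


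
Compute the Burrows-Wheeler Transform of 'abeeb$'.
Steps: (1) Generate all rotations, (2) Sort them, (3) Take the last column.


Rotations (sorted):
  0: $abeeb -> last char: b
  1: abeeb$ -> last char: $
  2: b$abee -> last char: e
  3: beeb$a -> last char: a
  4: eb$abe -> last char: e
  5: eeb$ab -> last char: b


BWT = b$eaeb


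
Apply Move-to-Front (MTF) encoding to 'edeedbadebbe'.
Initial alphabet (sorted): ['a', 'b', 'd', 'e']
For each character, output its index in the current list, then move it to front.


MTF encoding:
'e': index 3 in ['a', 'b', 'd', 'e'] -> ['e', 'a', 'b', 'd']
'd': index 3 in ['e', 'a', 'b', 'd'] -> ['d', 'e', 'a', 'b']
'e': index 1 in ['d', 'e', 'a', 'b'] -> ['e', 'd', 'a', 'b']
'e': index 0 in ['e', 'd', 'a', 'b'] -> ['e', 'd', 'a', 'b']
'd': index 1 in ['e', 'd', 'a', 'b'] -> ['d', 'e', 'a', 'b']
'b': index 3 in ['d', 'e', 'a', 'b'] -> ['b', 'd', 'e', 'a']
'a': index 3 in ['b', 'd', 'e', 'a'] -> ['a', 'b', 'd', 'e']
'd': index 2 in ['a', 'b', 'd', 'e'] -> ['d', 'a', 'b', 'e']
'e': index 3 in ['d', 'a', 'b', 'e'] -> ['e', 'd', 'a', 'b']
'b': index 3 in ['e', 'd', 'a', 'b'] -> ['b', 'e', 'd', 'a']
'b': index 0 in ['b', 'e', 'd', 'a'] -> ['b', 'e', 'd', 'a']
'e': index 1 in ['b', 'e', 'd', 'a'] -> ['e', 'b', 'd', 'a']


Output: [3, 3, 1, 0, 1, 3, 3, 2, 3, 3, 0, 1]


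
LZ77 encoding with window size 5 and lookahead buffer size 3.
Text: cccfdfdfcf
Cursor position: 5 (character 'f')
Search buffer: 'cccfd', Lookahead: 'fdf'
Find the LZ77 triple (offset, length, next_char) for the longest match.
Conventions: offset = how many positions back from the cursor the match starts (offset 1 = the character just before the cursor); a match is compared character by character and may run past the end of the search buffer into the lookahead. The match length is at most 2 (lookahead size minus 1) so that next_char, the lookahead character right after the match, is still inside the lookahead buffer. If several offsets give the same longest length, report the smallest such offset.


Try each offset into the search buffer:
  offset=1 (pos 4, char 'd'): match length 0
  offset=2 (pos 3, char 'f'): match length 2
  offset=3 (pos 2, char 'c'): match length 0
  offset=4 (pos 1, char 'c'): match length 0
  offset=5 (pos 0, char 'c'): match length 0
Longest match has length 2 at offset 2.
next_char = character at position 5 + 2 = 7 -> 'f'

Best match: offset=2, length=2 (matching 'fd' starting at position 3)
LZ77 triple: (2, 2, 'f')


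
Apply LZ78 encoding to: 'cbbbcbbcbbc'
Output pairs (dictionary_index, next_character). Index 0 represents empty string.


LZ78 encoding steps:
Dictionary: {0: ''}
Step 1: w='' (idx 0), next='c' -> output (0, 'c'), add 'c' as idx 1
Step 2: w='' (idx 0), next='b' -> output (0, 'b'), add 'b' as idx 2
Step 3: w='b' (idx 2), next='b' -> output (2, 'b'), add 'bb' as idx 3
Step 4: w='c' (idx 1), next='b' -> output (1, 'b'), add 'cb' as idx 4
Step 5: w='b' (idx 2), next='c' -> output (2, 'c'), add 'bc' as idx 5
Step 6: w='bb' (idx 3), next='c' -> output (3, 'c'), add 'bbc' as idx 6


Encoded: [(0, 'c'), (0, 'b'), (2, 'b'), (1, 'b'), (2, 'c'), (3, 'c')]


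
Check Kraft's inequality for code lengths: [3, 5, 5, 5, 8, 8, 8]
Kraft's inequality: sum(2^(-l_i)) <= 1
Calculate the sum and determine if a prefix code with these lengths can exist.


Sum = 2^(-3) + 2^(-5) + 2^(-5) + 2^(-5) + 2^(-8) + 2^(-8) + 2^(-8)
    = 0.125 + 0.03125 + 0.03125 + 0.03125 + 0.00390625 + 0.00390625 + 0.00390625
    = 59/256 = 0.23046875
Since 0.23046875 <= 1, Kraft's inequality IS satisfied.
A prefix code with these lengths CAN exist.

Kraft sum = 0.23046875. Satisfied.


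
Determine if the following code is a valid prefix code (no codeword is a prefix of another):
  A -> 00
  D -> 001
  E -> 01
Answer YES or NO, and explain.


Checking each pair (does one codeword prefix another?):
  A='00' vs D='001': prefix -- VIOLATION

NO -- this is NOT a valid prefix code. A (00) is a prefix of D (001).


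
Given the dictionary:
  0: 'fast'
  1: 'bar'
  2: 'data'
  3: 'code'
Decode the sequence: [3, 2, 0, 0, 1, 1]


Look up each index in the dictionary:
  3 -> 'code'
  2 -> 'data'
  0 -> 'fast'
  0 -> 'fast'
  1 -> 'bar'
  1 -> 'bar'

Decoded: "code data fast fast bar bar"


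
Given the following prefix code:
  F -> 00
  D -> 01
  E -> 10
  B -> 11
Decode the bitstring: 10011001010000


Decoding step by step:
Bits 10 -> E
Bits 01 -> D
Bits 10 -> E
Bits 01 -> D
Bits 01 -> D
Bits 00 -> F
Bits 00 -> F


Decoded message: EDEDDFF


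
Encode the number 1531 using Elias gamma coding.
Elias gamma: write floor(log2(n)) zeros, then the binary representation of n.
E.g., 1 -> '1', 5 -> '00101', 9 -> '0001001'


num_bits = floor(log2(1531)) + 1 = 11
leading_zeros = num_bits - 1 = 10
binary(1531) = 10111111011

Elias gamma(1531) = '0000000000' + '10111111011' = 000000000010111111011 (21 bits)


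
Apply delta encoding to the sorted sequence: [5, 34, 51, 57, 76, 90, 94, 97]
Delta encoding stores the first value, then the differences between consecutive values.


First value: 5
Deltas:
  34 - 5 = 29
  51 - 34 = 17
  57 - 51 = 6
  76 - 57 = 19
  90 - 76 = 14
  94 - 90 = 4
  97 - 94 = 3


Delta encoded: [5, 29, 17, 6, 19, 14, 4, 3]


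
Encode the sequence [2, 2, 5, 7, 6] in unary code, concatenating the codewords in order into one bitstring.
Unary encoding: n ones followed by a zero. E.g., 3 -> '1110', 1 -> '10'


Encode each number as n ones followed by a terminating 0:
  2 -> 110 (3 bits)
  2 -> 110 (3 bits)
  5 -> 111110 (6 bits)
  7 -> 11111110 (8 bits)
  6 -> 1111110 (7 bits)
Total length = 3 + 3 + 6 + 8 + 7 = 27 bits.

Unary([2, 2, 5, 7, 6]) = 110110111110111111101111110 (27 bits)


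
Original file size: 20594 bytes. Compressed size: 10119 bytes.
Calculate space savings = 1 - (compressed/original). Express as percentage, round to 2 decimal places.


ratio = compressed/original = 10119/20594 = 0.491357
savings = 1 - ratio = 1 - 0.491357 = 0.508643
as a percentage: 0.508643 * 100 = 50.86%

Space savings = 1 - 10119/20594 = 50.86%


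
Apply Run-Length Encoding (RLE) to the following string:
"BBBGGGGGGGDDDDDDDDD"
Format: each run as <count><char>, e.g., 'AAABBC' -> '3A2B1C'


Scanning runs left to right:
  i=0: run of 'B' x 3 -> '3B'
  i=3: run of 'G' x 7 -> '7G'
  i=10: run of 'D' x 9 -> '9D'

RLE = 3B7G9D


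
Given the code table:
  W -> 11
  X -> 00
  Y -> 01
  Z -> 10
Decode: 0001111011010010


Decoding:
00 -> X
01 -> Y
11 -> W
10 -> Z
11 -> W
01 -> Y
00 -> X
10 -> Z


Result: XYWZWYXZ


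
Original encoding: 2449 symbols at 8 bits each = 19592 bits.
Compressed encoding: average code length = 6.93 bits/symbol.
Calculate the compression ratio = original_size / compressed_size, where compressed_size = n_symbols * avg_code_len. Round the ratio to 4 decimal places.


original_size = n_symbols * orig_bits = 2449 * 8 = 19592 bits
compressed_size = n_symbols * avg_code_len = 2449 * 6.93 = 16971.57 bits
ratio = original_size / compressed_size = 19592 / 16971.57 = 1.1544

Compression ratio = 1.1544


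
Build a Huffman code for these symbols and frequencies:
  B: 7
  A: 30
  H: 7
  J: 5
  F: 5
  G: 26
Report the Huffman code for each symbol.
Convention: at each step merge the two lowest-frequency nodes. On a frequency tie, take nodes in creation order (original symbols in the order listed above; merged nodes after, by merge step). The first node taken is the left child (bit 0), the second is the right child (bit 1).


Huffman tree construction:
Step 1: Merge J(5) + F(5) = 10
Step 2: Merge B(7) + H(7) = 14
Step 3: Merge (J+F)(10) + (B+H)(14) = 24
Step 4: Merge ((J+F)+(B+H))(24) + G(26) = 50
Step 5: Merge A(30) + (((J+F)+(B+H))+G)(50) = 80
Read each symbol's code off the tree from the root (left child = 0, right child = 1).

Codes:
  B: 1010 (length 4)
  A: 0 (length 1)
  H: 1011 (length 4)
  J: 1000 (length 4)
  F: 1001 (length 4)
  G: 11 (length 2)
Average code length: 178/80 = 2.2250 bits/symbol


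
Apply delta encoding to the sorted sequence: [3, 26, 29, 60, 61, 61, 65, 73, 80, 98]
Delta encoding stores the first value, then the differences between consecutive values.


First value: 3
Deltas:
  26 - 3 = 23
  29 - 26 = 3
  60 - 29 = 31
  61 - 60 = 1
  61 - 61 = 0
  65 - 61 = 4
  73 - 65 = 8
  80 - 73 = 7
  98 - 80 = 18


Delta encoded: [3, 23, 3, 31, 1, 0, 4, 8, 7, 18]


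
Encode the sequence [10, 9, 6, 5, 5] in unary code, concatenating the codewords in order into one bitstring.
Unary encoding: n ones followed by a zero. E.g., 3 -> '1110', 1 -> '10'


Encode each number as n ones followed by a terminating 0:
  10 -> 11111111110 (11 bits)
  9 -> 1111111110 (10 bits)
  6 -> 1111110 (7 bits)
  5 -> 111110 (6 bits)
  5 -> 111110 (6 bits)
Total length = 11 + 10 + 7 + 6 + 6 = 40 bits.

Unary([10, 9, 6, 5, 5]) = 1111111111011111111101111110111110111110 (40 bits)


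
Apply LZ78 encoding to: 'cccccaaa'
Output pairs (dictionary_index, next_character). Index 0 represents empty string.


LZ78 encoding steps:
Dictionary: {0: ''}
Step 1: w='' (idx 0), next='c' -> output (0, 'c'), add 'c' as idx 1
Step 2: w='c' (idx 1), next='c' -> output (1, 'c'), add 'cc' as idx 2
Step 3: w='cc' (idx 2), next='a' -> output (2, 'a'), add 'cca' as idx 3
Step 4: w='' (idx 0), next='a' -> output (0, 'a'), add 'a' as idx 4
Step 5: w='a' (idx 4), end of input -> output (4, '')


Encoded: [(0, 'c'), (1, 'c'), (2, 'a'), (0, 'a'), (4, '')]


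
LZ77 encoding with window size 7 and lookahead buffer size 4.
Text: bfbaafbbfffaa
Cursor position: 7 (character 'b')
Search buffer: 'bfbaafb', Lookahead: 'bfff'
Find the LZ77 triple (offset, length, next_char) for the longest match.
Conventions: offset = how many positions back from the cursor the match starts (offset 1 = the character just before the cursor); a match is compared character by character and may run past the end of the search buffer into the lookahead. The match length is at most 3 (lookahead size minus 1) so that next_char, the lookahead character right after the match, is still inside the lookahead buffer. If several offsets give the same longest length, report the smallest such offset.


Try each offset into the search buffer:
  offset=1 (pos 6, char 'b'): match length 1
  offset=2 (pos 5, char 'f'): match length 0
  offset=3 (pos 4, char 'a'): match length 0
  offset=4 (pos 3, char 'a'): match length 0
  offset=5 (pos 2, char 'b'): match length 1
  offset=6 (pos 1, char 'f'): match length 0
  offset=7 (pos 0, char 'b'): match length 2
Longest match has length 2 at offset 7.
next_char = character at position 7 + 2 = 9 -> 'f'

Best match: offset=7, length=2 (matching 'bf' starting at position 0)
LZ77 triple: (7, 2, 'f')


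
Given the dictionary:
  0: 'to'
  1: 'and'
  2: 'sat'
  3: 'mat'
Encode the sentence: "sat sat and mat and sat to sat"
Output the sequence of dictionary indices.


Look up each word in the dictionary:
  'sat' -> 2
  'sat' -> 2
  'and' -> 1
  'mat' -> 3
  'and' -> 1
  'sat' -> 2
  'to' -> 0
  'sat' -> 2

Encoded: [2, 2, 1, 3, 1, 2, 0, 2]


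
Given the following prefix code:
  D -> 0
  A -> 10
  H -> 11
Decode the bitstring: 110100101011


Decoding step by step:
Bits 11 -> H
Bits 0 -> D
Bits 10 -> A
Bits 0 -> D
Bits 10 -> A
Bits 10 -> A
Bits 11 -> H


Decoded message: HDADAAH


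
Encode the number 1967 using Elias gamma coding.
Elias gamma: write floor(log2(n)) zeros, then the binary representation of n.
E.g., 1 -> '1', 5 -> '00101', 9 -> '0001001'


num_bits = floor(log2(1967)) + 1 = 11
leading_zeros = num_bits - 1 = 10
binary(1967) = 11110101111

Elias gamma(1967) = '0000000000' + '11110101111' = 000000000011110101111 (21 bits)


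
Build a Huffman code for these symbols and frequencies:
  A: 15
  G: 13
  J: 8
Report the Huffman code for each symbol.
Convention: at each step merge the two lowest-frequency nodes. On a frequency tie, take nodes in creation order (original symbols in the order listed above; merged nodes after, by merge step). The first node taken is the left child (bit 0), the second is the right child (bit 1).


Huffman tree construction:
Step 1: Merge J(8) + G(13) = 21
Step 2: Merge A(15) + (J+G)(21) = 36
Read each symbol's code off the tree from the root (left child = 0, right child = 1).

Codes:
  A: 0 (length 1)
  G: 11 (length 2)
  J: 10 (length 2)
Average code length: 57/36 = 1.5833 bits/symbol


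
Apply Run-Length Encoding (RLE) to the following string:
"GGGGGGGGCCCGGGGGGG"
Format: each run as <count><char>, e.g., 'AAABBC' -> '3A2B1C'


Scanning runs left to right:
  i=0: run of 'G' x 8 -> '8G'
  i=8: run of 'C' x 3 -> '3C'
  i=11: run of 'G' x 7 -> '7G'

RLE = 8G3C7G


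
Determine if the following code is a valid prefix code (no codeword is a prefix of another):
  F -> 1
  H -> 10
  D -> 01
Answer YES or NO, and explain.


Checking each pair (does one codeword prefix another?):
  F='1' vs H='10': prefix -- VIOLATION

NO -- this is NOT a valid prefix code. F (1) is a prefix of H (10).


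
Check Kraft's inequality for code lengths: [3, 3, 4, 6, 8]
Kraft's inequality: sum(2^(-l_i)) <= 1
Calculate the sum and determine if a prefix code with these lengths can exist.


Sum = 2^(-3) + 2^(-3) + 2^(-4) + 2^(-6) + 2^(-8)
    = 0.125 + 0.125 + 0.0625 + 0.015625 + 0.00390625
    = 85/256 = 0.33203125
Since 0.33203125 <= 1, Kraft's inequality IS satisfied.
A prefix code with these lengths CAN exist.

Kraft sum = 0.33203125. Satisfied.


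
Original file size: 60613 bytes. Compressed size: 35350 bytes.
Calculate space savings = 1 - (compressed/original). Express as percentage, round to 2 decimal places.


ratio = compressed/original = 35350/60613 = 0.583208
savings = 1 - ratio = 1 - 0.583208 = 0.416792
as a percentage: 0.416792 * 100 = 41.68%

Space savings = 1 - 35350/60613 = 41.68%


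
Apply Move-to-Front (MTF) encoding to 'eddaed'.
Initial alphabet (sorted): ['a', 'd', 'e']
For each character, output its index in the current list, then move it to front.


MTF encoding:
'e': index 2 in ['a', 'd', 'e'] -> ['e', 'a', 'd']
'd': index 2 in ['e', 'a', 'd'] -> ['d', 'e', 'a']
'd': index 0 in ['d', 'e', 'a'] -> ['d', 'e', 'a']
'a': index 2 in ['d', 'e', 'a'] -> ['a', 'd', 'e']
'e': index 2 in ['a', 'd', 'e'] -> ['e', 'a', 'd']
'd': index 2 in ['e', 'a', 'd'] -> ['d', 'e', 'a']


Output: [2, 2, 0, 2, 2, 2]


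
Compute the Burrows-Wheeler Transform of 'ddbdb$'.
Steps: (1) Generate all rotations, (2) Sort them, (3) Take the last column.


Rotations (sorted):
  0: $ddbdb -> last char: b
  1: b$ddbd -> last char: d
  2: bdb$dd -> last char: d
  3: db$ddb -> last char: b
  4: dbdb$d -> last char: d
  5: ddbdb$ -> last char: $


BWT = bddbd$


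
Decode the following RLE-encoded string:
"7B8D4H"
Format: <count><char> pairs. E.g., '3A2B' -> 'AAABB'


Expanding each <count><char> pair:
  7B -> 'BBBBBBB'
  8D -> 'DDDDDDDD'
  4H -> 'HHHH'

Decoded = BBBBBBBDDDDDDDDHHHH


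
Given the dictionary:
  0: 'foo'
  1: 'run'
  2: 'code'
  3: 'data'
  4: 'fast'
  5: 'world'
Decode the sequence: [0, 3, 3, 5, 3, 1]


Look up each index in the dictionary:
  0 -> 'foo'
  3 -> 'data'
  3 -> 'data'
  5 -> 'world'
  3 -> 'data'
  1 -> 'run'

Decoded: "foo data data world data run"


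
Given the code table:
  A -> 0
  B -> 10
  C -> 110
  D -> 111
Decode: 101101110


Decoding:
10 -> B
110 -> C
111 -> D
0 -> A


Result: BCDA


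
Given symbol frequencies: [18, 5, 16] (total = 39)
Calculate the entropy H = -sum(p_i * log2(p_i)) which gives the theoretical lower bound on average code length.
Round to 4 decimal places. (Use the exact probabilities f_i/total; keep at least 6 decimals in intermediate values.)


Per-symbol terms -p_i * log2(p_i) with p_i = f_i/39:
  p = 18/39 = 0.461538: log2(p) = -1.115477, -p*log2(p) = 0.514836
  p = 5/39 = 0.128205: log2(p) = -2.963474, -p*log2(p) = 0.379933
  p = 16/39 = 0.410256: log2(p) = -1.285402, -p*log2(p) = 0.527345
H = 0.514836 + 0.379933 + 0.527345 = 1.422114

H = 1.4221 bits/symbol


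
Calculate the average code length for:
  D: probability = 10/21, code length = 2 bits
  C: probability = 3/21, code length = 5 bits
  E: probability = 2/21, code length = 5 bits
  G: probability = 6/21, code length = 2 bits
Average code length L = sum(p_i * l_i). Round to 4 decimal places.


Weighted contributions p_i * l_i:
  D: (10/21) * 2 = 20/21
  C: (3/21) * 5 = 15/21
  E: (2/21) * 5 = 10/21
  G: (6/21) * 2 = 12/21
Sum = (20 + 15 + 10 + 12)/21 = 57/21

L = 57/21 = 2.7143 bits/symbol


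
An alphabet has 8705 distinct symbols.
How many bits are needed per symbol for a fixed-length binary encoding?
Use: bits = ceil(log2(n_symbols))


log2(8705) = 13.0876
Bracket: 2^13 = 8192 < 8705 <= 2^14 = 16384
So ceil(log2(8705)) = 14

bits = ceil(log2(8705)) = ceil(13.0876) = 14 bits


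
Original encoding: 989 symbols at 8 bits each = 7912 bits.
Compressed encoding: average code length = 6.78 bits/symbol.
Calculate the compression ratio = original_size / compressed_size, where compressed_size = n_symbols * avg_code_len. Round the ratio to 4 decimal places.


original_size = n_symbols * orig_bits = 989 * 8 = 7912 bits
compressed_size = n_symbols * avg_code_len = 989 * 6.78 = 6705.42 bits
ratio = original_size / compressed_size = 7912 / 6705.42 = 1.1799

Compression ratio = 1.1799


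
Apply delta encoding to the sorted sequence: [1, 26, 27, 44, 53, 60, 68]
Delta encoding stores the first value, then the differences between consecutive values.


First value: 1
Deltas:
  26 - 1 = 25
  27 - 26 = 1
  44 - 27 = 17
  53 - 44 = 9
  60 - 53 = 7
  68 - 60 = 8


Delta encoded: [1, 25, 1, 17, 9, 7, 8]


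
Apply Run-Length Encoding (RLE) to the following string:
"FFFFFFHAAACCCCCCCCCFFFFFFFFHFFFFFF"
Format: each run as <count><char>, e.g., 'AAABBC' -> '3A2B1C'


Scanning runs left to right:
  i=0: run of 'F' x 6 -> '6F'
  i=6: run of 'H' x 1 -> '1H'
  i=7: run of 'A' x 3 -> '3A'
  i=10: run of 'C' x 9 -> '9C'
  i=19: run of 'F' x 8 -> '8F'
  i=27: run of 'H' x 1 -> '1H'
  i=28: run of 'F' x 6 -> '6F'

RLE = 6F1H3A9C8F1H6F
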